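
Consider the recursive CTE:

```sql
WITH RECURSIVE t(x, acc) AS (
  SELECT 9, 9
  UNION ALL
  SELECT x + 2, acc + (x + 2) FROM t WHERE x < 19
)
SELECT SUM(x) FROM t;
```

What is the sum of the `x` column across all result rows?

Base: x=9, acc=9.
Iteration 1: 9 < 19 holds -> x = 9 + 2 = 11, acc = 9 + 11 = 20.
Iteration 2: 11 < 19 holds -> x = 11 + 2 = 13, acc = 20 + 13 = 33.
Iteration 3: 13 < 19 holds -> x = 13 + 2 = 15, acc = 33 + 15 = 48.
Iteration 4: 15 < 19 holds -> x = 15 + 2 = 17, acc = 48 + 17 = 65.
Iteration 5: 17 < 19 holds -> x = 17 + 2 = 19, acc = 65 + 19 = 84.
Iteration 6: 19 < 19 fails; recursion stops.
SUM(x) = 9 + 11 + 13 + 15 + 17 + 19 = 84.

84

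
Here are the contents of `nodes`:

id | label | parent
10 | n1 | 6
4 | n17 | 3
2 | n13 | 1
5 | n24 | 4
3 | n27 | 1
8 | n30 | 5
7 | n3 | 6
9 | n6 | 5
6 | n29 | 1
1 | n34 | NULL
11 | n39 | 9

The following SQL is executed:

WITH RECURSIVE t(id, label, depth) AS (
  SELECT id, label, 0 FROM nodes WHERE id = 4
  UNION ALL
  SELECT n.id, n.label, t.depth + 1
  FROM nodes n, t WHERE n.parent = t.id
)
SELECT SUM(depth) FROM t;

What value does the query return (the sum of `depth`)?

Base: id=4 (n17) at depth 0.
Iteration 1: rows with parent in {4} -> n24 (id 5, depth 1).
Iteration 2: rows with parent in {5} -> n30 (id 8, depth 2), n6 (id 9, depth 2).
Iteration 3: rows with parent in {8,9} -> n39 (id 11, depth 3).
Iteration 4: no rows with parent in {11}; recursion stops.
SUM(depth) = 0 + 1 + 2 + 2 + 3 = 8.

8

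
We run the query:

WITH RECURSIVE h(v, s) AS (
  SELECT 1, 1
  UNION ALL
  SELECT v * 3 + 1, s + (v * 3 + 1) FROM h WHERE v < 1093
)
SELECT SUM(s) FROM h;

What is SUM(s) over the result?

Base: v=1, s=1.
Iteration 1: 1 < 1093 holds -> v = 1 * 3 + 1 = 4, s = 1 + 4 = 5.
Iteration 2: 4 < 1093 holds -> v = 4 * 3 + 1 = 13, s = 5 + 13 = 18.
Iteration 3: 13 < 1093 holds -> v = 13 * 3 + 1 = 40, s = 18 + 40 = 58.
Iteration 4: 40 < 1093 holds -> v = 40 * 3 + 1 = 121, s = 58 + 121 = 179.
Iteration 5: 121 < 1093 holds -> v = 121 * 3 + 1 = 364, s = 179 + 364 = 543.
Iteration 6: 364 < 1093 holds -> v = 364 * 3 + 1 = 1093, s = 543 + 1093 = 1636.
Iteration 7: 1093 < 1093 fails; recursion stops.
SUM(s) = 1 + 5 + 18 + 58 + 179 + 543 + 1636 = 2440.

2440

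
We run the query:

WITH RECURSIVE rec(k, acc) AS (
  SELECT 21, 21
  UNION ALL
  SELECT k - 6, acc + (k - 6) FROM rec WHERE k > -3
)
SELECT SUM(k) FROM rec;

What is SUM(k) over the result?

45

Base: k=21, acc=21.
Iteration 1: 21 > -3 holds -> k = 21 - 6 = 15, acc = 21 + 15 = 36.
Iteration 2: 15 > -3 holds -> k = 15 - 6 = 9, acc = 36 + 9 = 45.
Iteration 3: 9 > -3 holds -> k = 9 - 6 = 3, acc = 45 + 3 = 48.
Iteration 4: 3 > -3 holds -> k = 3 - 6 = -3, acc = 48 + -3 = 45.
Iteration 5: -3 > -3 fails; recursion stops.
SUM(k) = 21 + 15 + 9 + 3 + -3 = 45.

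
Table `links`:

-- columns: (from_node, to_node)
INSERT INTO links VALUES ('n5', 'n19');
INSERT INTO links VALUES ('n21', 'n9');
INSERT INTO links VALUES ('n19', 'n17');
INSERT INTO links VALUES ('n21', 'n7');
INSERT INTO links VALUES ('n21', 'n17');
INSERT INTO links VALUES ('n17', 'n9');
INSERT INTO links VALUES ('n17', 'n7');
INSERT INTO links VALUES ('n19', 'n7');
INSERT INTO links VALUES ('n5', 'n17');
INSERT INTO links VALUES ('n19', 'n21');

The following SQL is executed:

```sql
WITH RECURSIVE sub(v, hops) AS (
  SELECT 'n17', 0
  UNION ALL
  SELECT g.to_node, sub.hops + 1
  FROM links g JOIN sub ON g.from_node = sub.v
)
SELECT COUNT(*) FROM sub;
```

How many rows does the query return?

3

Base: (n17, hops=0).
Iteration 1: edges from {n17} -> (n7, hops=1), (n9, hops=1).
Iteration 2: no outgoing edges from {n7,n9}; recursion stops.
Total rows emitted: 3.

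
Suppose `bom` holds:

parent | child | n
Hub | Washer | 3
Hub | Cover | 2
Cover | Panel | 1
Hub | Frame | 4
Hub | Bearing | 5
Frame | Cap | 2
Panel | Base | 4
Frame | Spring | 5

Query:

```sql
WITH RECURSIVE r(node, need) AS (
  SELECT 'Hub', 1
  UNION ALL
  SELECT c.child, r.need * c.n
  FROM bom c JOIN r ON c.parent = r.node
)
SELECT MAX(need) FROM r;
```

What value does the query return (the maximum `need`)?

20

Base: (Hub, need=1).
Iteration 1: components of {Hub} -> Bearing = 1*5 = 5, Cover = 1*2 = 2, Frame = 1*4 = 4, Washer = 1*3 = 3.
Iteration 2: components of {Bearing,Cover,Frame,Washer} -> Cap = 4*2 = 8, Panel = 2*1 = 2, Spring = 4*5 = 20.
Iteration 3: components of {Cap,Panel,Spring} -> Base = 2*4 = 8.
Iteration 4: no further components; recursion stops.
need values: 1, 3, 2, 4, 5, 2, 8, 20, 8; the maximum is 20.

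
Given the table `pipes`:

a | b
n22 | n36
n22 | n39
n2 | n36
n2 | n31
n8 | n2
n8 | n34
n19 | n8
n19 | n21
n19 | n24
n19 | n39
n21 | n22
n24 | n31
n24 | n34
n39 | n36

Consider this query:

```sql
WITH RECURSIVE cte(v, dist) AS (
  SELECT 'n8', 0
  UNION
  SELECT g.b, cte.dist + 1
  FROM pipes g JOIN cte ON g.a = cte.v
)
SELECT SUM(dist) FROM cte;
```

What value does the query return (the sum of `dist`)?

Base: (n8, dist=0).
Iteration 1: edges from {n8} -> (n2, dist=1), (n34, dist=1).
Iteration 2: edges from {n2,n34} -> (n31, dist=2), (n36, dist=2).
Iteration 3: no outgoing edges from {n31,n36}; recursion stops.
SUM(dist) = 0 + 1 + 1 + 2 + 2 = 6.

6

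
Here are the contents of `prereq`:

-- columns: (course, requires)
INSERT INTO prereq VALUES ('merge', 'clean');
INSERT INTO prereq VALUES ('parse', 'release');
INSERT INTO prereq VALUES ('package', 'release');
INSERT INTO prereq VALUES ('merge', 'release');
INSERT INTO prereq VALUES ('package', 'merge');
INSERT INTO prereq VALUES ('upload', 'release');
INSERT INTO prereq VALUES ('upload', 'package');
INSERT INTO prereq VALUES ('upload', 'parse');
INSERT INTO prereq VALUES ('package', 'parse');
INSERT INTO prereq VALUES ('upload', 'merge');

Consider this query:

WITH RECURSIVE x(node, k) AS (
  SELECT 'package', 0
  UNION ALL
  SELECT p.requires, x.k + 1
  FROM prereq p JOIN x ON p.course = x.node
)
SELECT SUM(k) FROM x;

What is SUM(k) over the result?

9

Base: (package, k=0).
Iteration 1: edges from {package} -> (merge, k=1), (parse, k=1), (release, k=1).
Iteration 2: edges from {merge,parse,release} -> (clean, k=2), (release, k=2) x2. [UNION ALL keeps all 3 new rows, including repeats]
Iteration 3: no outgoing edges from {clean,release}; recursion stops.
SUM(k) = 0 + 1 + 1 + 1 + 2 + 2 + 2 = 9.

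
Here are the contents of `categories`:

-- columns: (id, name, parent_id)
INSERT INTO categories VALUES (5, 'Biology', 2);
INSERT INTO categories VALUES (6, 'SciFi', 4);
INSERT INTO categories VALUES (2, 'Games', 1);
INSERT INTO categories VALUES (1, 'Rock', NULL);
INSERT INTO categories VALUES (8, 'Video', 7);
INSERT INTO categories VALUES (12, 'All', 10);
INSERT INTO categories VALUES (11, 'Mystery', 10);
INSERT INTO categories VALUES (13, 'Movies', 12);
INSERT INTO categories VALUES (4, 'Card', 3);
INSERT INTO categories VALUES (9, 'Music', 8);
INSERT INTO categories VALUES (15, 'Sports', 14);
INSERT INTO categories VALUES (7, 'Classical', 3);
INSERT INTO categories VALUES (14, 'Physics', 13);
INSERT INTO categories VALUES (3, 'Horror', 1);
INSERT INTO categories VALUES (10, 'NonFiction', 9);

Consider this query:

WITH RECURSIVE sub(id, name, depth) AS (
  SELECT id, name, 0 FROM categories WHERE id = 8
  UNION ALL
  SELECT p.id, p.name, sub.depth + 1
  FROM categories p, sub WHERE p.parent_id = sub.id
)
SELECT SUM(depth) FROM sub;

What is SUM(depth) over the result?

24

Base: id=8 (Video) at depth 0.
Iteration 1: rows with parent_id in {8} -> Music (id 9, depth 1).
Iteration 2: rows with parent_id in {9} -> NonFiction (id 10, depth 2).
Iteration 3: rows with parent_id in {10} -> Mystery (id 11, depth 3), All (id 12, depth 3).
Iteration 4: rows with parent_id in {11,12} -> Movies (id 13, depth 4).
Iteration 5: rows with parent_id in {13} -> Physics (id 14, depth 5).
Iteration 6: rows with parent_id in {14} -> Sports (id 15, depth 6).
Iteration 7: no rows with parent_id in {15}; recursion stops.
SUM(depth) = 0 + 1 + 2 + 3 + 3 + 4 + 5 + 6 = 24.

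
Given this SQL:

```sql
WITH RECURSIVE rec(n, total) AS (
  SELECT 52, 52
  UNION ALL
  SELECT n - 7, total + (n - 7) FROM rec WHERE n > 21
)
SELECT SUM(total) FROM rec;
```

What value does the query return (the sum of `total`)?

847

Base: n=52, total=52.
Iteration 1: 52 > 21 holds -> n = 52 - 7 = 45, total = 52 + 45 = 97.
Iteration 2: 45 > 21 holds -> n = 45 - 7 = 38, total = 97 + 38 = 135.
Iteration 3: 38 > 21 holds -> n = 38 - 7 = 31, total = 135 + 31 = 166.
Iteration 4: 31 > 21 holds -> n = 31 - 7 = 24, total = 166 + 24 = 190.
Iteration 5: 24 > 21 holds -> n = 24 - 7 = 17, total = 190 + 17 = 207.
Iteration 6: 17 > 21 fails; recursion stops.
SUM(total) = 52 + 97 + 135 + 166 + 190 + 207 = 847.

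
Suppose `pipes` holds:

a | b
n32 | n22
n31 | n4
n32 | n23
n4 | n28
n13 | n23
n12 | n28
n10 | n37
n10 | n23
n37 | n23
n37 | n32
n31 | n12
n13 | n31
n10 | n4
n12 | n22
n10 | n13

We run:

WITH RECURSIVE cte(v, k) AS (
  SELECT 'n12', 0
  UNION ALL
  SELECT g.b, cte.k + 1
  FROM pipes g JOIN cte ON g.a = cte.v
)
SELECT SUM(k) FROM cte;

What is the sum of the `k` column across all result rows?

Base: (n12, k=0).
Iteration 1: edges from {n12} -> (n22, k=1), (n28, k=1).
Iteration 2: no outgoing edges from {n22,n28}; recursion stops.
SUM(k) = 0 + 1 + 1 = 2.

2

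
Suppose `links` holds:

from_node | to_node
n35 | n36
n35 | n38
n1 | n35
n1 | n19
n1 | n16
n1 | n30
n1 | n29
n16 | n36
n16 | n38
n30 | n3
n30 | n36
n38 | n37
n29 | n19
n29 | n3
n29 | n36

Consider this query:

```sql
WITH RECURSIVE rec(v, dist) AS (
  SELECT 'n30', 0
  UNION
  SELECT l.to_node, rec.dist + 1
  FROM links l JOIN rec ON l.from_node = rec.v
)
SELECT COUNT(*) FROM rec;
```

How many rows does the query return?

3

Base: (n30, dist=0).
Iteration 1: edges from {n30} -> (n3, dist=1), (n36, dist=1).
Iteration 2: no outgoing edges from {n3,n36}; recursion stops.
Total rows emitted: 3.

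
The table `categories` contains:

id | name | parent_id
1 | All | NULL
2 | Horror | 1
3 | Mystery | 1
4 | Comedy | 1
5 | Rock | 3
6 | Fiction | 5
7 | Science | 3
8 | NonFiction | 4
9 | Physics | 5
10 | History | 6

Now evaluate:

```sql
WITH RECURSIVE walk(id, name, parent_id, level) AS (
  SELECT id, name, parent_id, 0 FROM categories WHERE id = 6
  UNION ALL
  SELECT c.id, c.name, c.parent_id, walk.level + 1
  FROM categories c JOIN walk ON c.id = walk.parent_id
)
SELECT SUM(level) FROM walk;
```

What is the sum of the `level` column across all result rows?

6

Base: id=6 (Fiction), parent_id=5, level 0.
Iteration 1: join on id=5 -> Rock (id 5, parent_id=3, level 1).
Iteration 2: join on id=3 -> Mystery (id 3, parent_id=1, level 2).
Iteration 3: join on id=1 -> All (id 1, parent_id=NULL, level 3).
Iteration 4: parent_id is NULL; no match; recursion stops.
SUM(level) = 0 + 1 + 2 + 3 = 6.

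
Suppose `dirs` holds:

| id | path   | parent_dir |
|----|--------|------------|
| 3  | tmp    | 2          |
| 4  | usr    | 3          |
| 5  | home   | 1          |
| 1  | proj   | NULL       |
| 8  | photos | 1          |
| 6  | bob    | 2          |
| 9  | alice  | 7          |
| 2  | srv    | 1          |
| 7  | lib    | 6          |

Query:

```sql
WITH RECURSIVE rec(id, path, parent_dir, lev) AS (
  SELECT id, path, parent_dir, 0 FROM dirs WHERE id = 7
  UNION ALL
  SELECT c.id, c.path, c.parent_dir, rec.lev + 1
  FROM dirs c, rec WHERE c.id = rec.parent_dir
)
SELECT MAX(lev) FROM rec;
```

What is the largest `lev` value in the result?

Base: id=7 (lib), parent_dir=6, lev 0.
Iteration 1: join on id=6 -> bob (id 6, parent_dir=2, lev 1).
Iteration 2: join on id=2 -> srv (id 2, parent_dir=1, lev 2).
Iteration 3: join on id=1 -> proj (id 1, parent_dir=NULL, lev 3).
Iteration 4: parent_dir is NULL; no match; recursion stops.
lev values: 0, 1, 2, 3; the maximum is 3.

3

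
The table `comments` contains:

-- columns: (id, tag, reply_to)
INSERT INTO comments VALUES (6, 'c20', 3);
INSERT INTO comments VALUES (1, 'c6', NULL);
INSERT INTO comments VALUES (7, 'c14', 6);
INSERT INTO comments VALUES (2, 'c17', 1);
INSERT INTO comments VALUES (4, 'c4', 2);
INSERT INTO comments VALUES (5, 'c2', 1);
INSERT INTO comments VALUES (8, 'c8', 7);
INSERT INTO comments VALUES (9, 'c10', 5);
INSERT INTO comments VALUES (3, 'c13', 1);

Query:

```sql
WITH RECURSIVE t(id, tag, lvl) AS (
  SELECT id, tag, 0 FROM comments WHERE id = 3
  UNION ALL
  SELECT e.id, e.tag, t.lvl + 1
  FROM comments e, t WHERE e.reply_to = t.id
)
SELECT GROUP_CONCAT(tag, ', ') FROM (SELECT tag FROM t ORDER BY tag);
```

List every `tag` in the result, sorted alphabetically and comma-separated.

c13, c14, c20, c8

Base: id=3 (c13) at lvl 0.
Iteration 1: rows with reply_to in {3} -> c20 (id 6, lvl 1).
Iteration 2: rows with reply_to in {6} -> c14 (id 7, lvl 2).
Iteration 3: rows with reply_to in {7} -> c8 (id 8, lvl 3).
Iteration 4: no rows with reply_to in {8}; recursion stops.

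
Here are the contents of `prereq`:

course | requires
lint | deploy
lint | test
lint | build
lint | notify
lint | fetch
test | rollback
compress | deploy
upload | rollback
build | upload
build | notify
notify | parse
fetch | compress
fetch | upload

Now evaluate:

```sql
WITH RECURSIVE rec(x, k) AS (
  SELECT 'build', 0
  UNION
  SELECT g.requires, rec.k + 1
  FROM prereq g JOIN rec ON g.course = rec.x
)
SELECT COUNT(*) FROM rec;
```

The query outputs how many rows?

5

Base: (build, k=0).
Iteration 1: edges from {build} -> (notify, k=1), (upload, k=1).
Iteration 2: edges from {notify,upload} -> (parse, k=2), (rollback, k=2).
Iteration 3: no outgoing edges from {parse,rollback}; recursion stops.
Total rows emitted: 5.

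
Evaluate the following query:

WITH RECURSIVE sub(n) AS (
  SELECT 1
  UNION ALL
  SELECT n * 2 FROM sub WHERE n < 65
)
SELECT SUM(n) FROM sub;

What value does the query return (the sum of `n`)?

Base: n=1.
Iteration 1: 1 < 65 holds -> n = 1 * 2 = 2.
Iteration 2: 2 < 65 holds -> n = 2 * 2 = 4.
Iteration 3: 4 < 65 holds -> n = 4 * 2 = 8.
Iteration 4: 8 < 65 holds -> n = 8 * 2 = 16.
Iteration 5: 16 < 65 holds -> n = 16 * 2 = 32.
Iteration 6: 32 < 65 holds -> n = 32 * 2 = 64.
Iteration 7: 64 < 65 holds -> n = 64 * 2 = 128.
Iteration 8: 128 < 65 fails; recursion stops.
SUM(n) = 1 + 2 + 4 + 8 + 16 + 32 + 64 + 128 = 255.

255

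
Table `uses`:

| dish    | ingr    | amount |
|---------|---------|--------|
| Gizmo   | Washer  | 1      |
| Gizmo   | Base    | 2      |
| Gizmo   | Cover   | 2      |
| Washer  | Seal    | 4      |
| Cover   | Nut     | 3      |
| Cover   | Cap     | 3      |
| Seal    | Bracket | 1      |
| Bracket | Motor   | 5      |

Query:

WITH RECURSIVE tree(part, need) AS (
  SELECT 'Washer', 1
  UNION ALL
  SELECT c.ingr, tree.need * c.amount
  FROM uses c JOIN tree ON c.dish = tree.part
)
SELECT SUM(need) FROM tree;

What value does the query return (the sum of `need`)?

29

Base: (Washer, need=1).
Iteration 1: components of {Washer} -> Seal = 1*4 = 4.
Iteration 2: components of {Seal} -> Bracket = 4*1 = 4.
Iteration 3: components of {Bracket} -> Motor = 4*5 = 20.
Iteration 4: no further components; recursion stops.
SUM(need) = 1 + 4 + 4 + 20 = 29.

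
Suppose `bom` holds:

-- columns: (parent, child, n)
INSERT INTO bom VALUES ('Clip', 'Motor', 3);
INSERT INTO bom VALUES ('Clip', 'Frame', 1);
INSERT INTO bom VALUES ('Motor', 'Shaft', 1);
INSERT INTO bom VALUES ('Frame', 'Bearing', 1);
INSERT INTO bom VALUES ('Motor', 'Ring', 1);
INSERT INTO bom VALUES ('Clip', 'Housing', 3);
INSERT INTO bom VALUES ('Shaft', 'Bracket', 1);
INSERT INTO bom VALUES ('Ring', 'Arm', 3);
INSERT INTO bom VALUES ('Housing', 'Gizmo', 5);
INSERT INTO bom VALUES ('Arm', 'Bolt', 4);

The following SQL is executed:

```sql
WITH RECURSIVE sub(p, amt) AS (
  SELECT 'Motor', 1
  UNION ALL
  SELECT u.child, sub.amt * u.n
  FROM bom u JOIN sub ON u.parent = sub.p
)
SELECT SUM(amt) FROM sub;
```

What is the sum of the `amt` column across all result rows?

Base: (Motor, amt=1).
Iteration 1: components of {Motor} -> Ring = 1*1 = 1, Shaft = 1*1 = 1.
Iteration 2: components of {Ring,Shaft} -> Arm = 1*3 = 3, Bracket = 1*1 = 1.
Iteration 3: components of {Arm,Bracket} -> Bolt = 3*4 = 12.
Iteration 4: no further components; recursion stops.
SUM(amt) = 1 + 1 + 1 + 1 + 3 + 12 = 19.

19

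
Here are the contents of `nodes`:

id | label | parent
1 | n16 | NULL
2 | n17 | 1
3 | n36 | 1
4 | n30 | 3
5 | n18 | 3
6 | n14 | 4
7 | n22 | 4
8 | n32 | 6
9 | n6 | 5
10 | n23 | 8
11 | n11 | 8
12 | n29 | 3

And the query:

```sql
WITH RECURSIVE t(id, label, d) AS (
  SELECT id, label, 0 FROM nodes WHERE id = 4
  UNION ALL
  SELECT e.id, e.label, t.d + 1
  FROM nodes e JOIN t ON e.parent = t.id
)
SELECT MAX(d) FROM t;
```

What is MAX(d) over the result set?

3

Base: id=4 (n30) at d 0.
Iteration 1: rows with parent in {4} -> n14 (id 6, d 1), n22 (id 7, d 1).
Iteration 2: rows with parent in {6,7} -> n32 (id 8, d 2).
Iteration 3: rows with parent in {8} -> n23 (id 10, d 3), n11 (id 11, d 3).
Iteration 4: no rows with parent in {10,11}; recursion stops.
d values: 0, 1, 1, 2, 3, 3; the maximum is 3.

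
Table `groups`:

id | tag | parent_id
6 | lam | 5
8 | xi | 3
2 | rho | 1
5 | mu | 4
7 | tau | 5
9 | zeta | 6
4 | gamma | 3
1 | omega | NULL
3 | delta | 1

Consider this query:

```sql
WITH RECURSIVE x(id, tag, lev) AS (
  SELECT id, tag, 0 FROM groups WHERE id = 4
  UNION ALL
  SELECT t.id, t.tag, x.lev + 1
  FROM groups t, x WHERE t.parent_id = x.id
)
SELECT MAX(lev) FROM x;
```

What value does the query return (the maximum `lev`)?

Base: id=4 (gamma) at lev 0.
Iteration 1: rows with parent_id in {4} -> mu (id 5, lev 1).
Iteration 2: rows with parent_id in {5} -> lam (id 6, lev 2), tau (id 7, lev 2).
Iteration 3: rows with parent_id in {6,7} -> zeta (id 9, lev 3).
Iteration 4: no rows with parent_id in {9}; recursion stops.
lev values: 0, 1, 2, 2, 3; the maximum is 3.

3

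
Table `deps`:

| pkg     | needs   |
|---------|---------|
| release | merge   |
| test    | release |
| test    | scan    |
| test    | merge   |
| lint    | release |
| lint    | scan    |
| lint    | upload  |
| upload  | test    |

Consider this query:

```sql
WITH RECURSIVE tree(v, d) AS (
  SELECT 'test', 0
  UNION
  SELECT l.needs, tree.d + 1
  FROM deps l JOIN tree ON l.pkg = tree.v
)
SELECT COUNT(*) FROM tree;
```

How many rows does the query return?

Base: (test, d=0).
Iteration 1: edges from {test} -> (merge, d=1), (release, d=1), (scan, d=1).
Iteration 2: edges from {merge,release,scan} -> (merge, d=2).
Iteration 3: no outgoing edges from {merge}; recursion stops.
Total rows emitted: 5.

5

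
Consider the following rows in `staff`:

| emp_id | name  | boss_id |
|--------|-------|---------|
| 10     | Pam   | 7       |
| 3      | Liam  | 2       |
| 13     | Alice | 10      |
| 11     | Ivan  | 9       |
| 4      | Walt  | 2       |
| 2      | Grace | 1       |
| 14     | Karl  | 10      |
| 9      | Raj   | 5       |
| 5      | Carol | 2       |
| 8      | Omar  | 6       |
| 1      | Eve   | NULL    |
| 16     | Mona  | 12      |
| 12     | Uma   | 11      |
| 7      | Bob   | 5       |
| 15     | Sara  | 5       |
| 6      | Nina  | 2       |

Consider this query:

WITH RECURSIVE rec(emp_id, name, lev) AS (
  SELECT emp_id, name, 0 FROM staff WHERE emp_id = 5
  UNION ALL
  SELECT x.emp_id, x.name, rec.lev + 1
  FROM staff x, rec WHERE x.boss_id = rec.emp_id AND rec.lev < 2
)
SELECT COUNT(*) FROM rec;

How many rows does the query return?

6

Base: emp_id=5 (Carol) at lev 0.
Iteration 1: rows with boss_id in {5} -> Bob (id 7, lev 1), Raj (id 9, lev 1), Sara (id 15, lev 1).
Iteration 2: rows with boss_id in {7,9,15} -> Pam (id 10, lev 2), Ivan (id 11, lev 2).
Iteration 3: lev < 2 fails for all current rows; recursion stops.
Total rows emitted: 6.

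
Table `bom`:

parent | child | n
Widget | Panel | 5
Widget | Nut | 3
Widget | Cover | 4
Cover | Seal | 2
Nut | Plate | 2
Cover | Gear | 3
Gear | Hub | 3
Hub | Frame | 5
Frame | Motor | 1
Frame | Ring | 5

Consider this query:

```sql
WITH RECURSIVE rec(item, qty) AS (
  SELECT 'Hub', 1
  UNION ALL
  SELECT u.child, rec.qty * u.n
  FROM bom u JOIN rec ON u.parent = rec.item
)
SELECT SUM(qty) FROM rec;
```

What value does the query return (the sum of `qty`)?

36

Base: (Hub, qty=1).
Iteration 1: components of {Hub} -> Frame = 1*5 = 5.
Iteration 2: components of {Frame} -> Motor = 5*1 = 5, Ring = 5*5 = 25.
Iteration 3: no further components; recursion stops.
SUM(qty) = 1 + 5 + 5 + 25 = 36.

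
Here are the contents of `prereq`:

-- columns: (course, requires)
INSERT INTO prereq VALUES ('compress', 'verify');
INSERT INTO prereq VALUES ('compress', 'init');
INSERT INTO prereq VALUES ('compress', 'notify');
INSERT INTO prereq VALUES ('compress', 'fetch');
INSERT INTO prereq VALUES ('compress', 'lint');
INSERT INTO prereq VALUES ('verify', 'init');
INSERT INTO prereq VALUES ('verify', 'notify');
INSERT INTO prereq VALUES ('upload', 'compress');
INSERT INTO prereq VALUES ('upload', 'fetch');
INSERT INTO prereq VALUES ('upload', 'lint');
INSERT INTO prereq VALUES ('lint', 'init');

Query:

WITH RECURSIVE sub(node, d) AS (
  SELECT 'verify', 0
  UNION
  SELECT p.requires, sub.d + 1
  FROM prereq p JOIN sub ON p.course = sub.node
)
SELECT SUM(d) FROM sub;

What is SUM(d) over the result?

Base: (verify, d=0).
Iteration 1: edges from {verify} -> (init, d=1), (notify, d=1).
Iteration 2: no outgoing edges from {init,notify}; recursion stops.
SUM(d) = 0 + 1 + 1 = 2.

2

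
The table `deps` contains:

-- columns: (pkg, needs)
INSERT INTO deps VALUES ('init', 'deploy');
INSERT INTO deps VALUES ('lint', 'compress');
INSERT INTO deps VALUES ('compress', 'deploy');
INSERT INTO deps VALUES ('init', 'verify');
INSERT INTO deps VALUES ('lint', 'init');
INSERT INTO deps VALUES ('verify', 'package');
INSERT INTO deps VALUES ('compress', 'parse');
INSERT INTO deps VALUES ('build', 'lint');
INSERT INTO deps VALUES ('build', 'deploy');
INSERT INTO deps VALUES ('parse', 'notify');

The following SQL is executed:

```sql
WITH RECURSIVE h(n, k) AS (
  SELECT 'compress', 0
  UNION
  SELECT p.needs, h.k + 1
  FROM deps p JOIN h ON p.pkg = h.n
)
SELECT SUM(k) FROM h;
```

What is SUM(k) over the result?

Base: (compress, k=0).
Iteration 1: edges from {compress} -> (deploy, k=1), (parse, k=1).
Iteration 2: edges from {deploy,parse} -> (notify, k=2).
Iteration 3: no outgoing edges from {notify}; recursion stops.
SUM(k) = 0 + 1 + 1 + 2 = 4.

4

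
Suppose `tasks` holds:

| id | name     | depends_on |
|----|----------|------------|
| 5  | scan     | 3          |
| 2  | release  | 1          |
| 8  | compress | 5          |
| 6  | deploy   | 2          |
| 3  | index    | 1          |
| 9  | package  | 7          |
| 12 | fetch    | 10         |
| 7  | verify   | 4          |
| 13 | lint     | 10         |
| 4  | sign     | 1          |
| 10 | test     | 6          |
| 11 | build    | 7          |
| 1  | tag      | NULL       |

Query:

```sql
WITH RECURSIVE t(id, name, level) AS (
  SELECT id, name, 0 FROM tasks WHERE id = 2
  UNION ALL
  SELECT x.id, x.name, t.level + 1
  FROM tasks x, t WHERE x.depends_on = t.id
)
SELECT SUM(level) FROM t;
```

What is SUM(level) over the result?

9

Base: id=2 (release) at level 0.
Iteration 1: rows with depends_on in {2} -> deploy (id 6, level 1).
Iteration 2: rows with depends_on in {6} -> test (id 10, level 2).
Iteration 3: rows with depends_on in {10} -> fetch (id 12, level 3), lint (id 13, level 3).
Iteration 4: no rows with depends_on in {12,13}; recursion stops.
SUM(level) = 0 + 1 + 2 + 3 + 3 = 9.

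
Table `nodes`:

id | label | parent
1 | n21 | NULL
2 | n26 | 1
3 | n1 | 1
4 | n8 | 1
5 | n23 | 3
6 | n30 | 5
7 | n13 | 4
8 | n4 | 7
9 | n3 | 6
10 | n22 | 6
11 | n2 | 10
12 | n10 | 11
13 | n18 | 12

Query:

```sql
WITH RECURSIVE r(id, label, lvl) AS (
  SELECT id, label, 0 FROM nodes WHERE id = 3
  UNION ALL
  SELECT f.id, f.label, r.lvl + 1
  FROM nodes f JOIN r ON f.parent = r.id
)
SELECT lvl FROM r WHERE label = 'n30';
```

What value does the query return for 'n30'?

2

Base: id=3 (n1) at lvl 0.
Iteration 1: rows with parent in {3} -> n23 (id 5, lvl 1).
Iteration 2: rows with parent in {5} -> n30 (id 6, lvl 2).
Iteration 3: rows with parent in {6} -> n3 (id 9, lvl 3), n22 (id 10, lvl 3).
Iteration 4: rows with parent in {9,10} -> n2 (id 11, lvl 4).
Iteration 5: rows with parent in {11} -> n10 (id 12, lvl 5).
Iteration 6: rows with parent in {12} -> n18 (id 13, lvl 6).
Iteration 7: no rows with parent in {13}; recursion stops.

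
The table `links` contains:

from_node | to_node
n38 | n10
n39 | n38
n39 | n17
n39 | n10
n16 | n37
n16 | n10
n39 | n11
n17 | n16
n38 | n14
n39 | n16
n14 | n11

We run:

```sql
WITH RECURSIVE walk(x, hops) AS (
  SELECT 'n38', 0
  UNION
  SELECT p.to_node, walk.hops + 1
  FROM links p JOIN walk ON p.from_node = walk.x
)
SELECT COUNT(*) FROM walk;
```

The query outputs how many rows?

Base: (n38, hops=0).
Iteration 1: edges from {n38} -> (n10, hops=1), (n14, hops=1).
Iteration 2: edges from {n10,n14} -> (n11, hops=2).
Iteration 3: no outgoing edges from {n11}; recursion stops.
Total rows emitted: 4.

4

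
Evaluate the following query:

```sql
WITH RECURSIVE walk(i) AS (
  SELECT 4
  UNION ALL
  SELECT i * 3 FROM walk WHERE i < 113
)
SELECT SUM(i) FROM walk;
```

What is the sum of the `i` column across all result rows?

Base: i=4.
Iteration 1: 4 < 113 holds -> i = 4 * 3 = 12.
Iteration 2: 12 < 113 holds -> i = 12 * 3 = 36.
Iteration 3: 36 < 113 holds -> i = 36 * 3 = 108.
Iteration 4: 108 < 113 holds -> i = 108 * 3 = 324.
Iteration 5: 324 < 113 fails; recursion stops.
SUM(i) = 4 + 12 + 36 + 108 + 324 = 484.

484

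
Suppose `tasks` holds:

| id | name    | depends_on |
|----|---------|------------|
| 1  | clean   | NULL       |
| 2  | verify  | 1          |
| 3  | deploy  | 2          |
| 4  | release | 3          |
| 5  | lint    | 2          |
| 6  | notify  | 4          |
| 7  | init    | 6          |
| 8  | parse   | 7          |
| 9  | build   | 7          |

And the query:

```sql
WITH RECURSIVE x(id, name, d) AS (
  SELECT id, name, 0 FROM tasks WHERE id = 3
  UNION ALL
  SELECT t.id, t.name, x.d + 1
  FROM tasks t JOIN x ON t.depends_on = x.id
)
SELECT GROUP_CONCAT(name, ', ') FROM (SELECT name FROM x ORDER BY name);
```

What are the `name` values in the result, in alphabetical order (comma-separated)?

build, deploy, init, notify, parse, release

Base: id=3 (deploy) at d 0.
Iteration 1: rows with depends_on in {3} -> release (id 4, d 1).
Iteration 2: rows with depends_on in {4} -> notify (id 6, d 2).
Iteration 3: rows with depends_on in {6} -> init (id 7, d 3).
Iteration 4: rows with depends_on in {7} -> parse (id 8, d 4), build (id 9, d 4).
Iteration 5: no rows with depends_on in {8,9}; recursion stops.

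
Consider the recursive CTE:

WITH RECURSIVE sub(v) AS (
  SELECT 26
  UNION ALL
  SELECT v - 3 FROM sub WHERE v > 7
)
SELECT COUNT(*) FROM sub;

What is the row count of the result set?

Base: v=26.
Iteration 1: 26 > 7 holds -> v = 26 - 3 = 23.
Iteration 2: 23 > 7 holds -> v = 23 - 3 = 20.
Iteration 3: 20 > 7 holds -> v = 20 - 3 = 17.
Iteration 4: 17 > 7 holds -> v = 17 - 3 = 14.
Iteration 5: 14 > 7 holds -> v = 14 - 3 = 11.
Iteration 6: 11 > 7 holds -> v = 11 - 3 = 8.
Iteration 7: 8 > 7 holds -> v = 8 - 3 = 5.
Iteration 8: 5 > 7 fails; recursion stops.
Total rows emitted: 8.

8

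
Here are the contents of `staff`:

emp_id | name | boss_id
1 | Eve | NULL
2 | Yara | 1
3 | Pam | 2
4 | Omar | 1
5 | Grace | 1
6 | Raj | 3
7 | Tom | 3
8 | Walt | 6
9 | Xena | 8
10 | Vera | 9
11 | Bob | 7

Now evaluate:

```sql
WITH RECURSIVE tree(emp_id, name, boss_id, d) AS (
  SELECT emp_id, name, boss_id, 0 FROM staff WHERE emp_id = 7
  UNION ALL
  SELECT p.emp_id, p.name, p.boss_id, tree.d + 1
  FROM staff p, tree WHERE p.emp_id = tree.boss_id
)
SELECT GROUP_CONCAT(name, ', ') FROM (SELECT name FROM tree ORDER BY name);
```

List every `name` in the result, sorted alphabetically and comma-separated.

Base: emp_id=7 (Tom), boss_id=3, d 0.
Iteration 1: join on emp_id=3 -> Pam (id 3, boss_id=2, d 1).
Iteration 2: join on emp_id=2 -> Yara (id 2, boss_id=1, d 2).
Iteration 3: join on emp_id=1 -> Eve (id 1, boss_id=NULL, d 3).
Iteration 4: boss_id is NULL; no match; recursion stops.

Eve, Pam, Tom, Yara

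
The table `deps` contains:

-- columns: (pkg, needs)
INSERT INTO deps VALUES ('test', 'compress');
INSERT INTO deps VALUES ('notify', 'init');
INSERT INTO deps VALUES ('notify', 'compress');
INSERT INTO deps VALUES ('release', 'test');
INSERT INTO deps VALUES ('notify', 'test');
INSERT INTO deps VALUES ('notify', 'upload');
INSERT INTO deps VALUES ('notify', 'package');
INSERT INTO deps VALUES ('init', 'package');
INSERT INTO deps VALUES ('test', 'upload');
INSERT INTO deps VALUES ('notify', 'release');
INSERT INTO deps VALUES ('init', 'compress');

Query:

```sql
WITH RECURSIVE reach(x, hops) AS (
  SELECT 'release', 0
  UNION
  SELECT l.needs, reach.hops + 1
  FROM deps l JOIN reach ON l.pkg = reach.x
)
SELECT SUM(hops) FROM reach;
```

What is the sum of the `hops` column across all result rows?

5

Base: (release, hops=0).
Iteration 1: edges from {release} -> (test, hops=1).
Iteration 2: edges from {test} -> (compress, hops=2), (upload, hops=2).
Iteration 3: no outgoing edges from {compress,upload}; recursion stops.
SUM(hops) = 0 + 1 + 2 + 2 = 5.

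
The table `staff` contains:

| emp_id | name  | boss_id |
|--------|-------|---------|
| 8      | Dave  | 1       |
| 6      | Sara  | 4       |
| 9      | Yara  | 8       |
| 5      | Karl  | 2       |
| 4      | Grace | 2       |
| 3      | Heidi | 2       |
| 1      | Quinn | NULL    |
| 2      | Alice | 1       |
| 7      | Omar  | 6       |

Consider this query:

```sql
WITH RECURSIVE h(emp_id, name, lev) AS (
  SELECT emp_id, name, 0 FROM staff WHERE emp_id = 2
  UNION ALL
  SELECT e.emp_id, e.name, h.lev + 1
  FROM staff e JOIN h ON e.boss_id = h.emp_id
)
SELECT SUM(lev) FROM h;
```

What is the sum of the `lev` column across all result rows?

Base: emp_id=2 (Alice) at lev 0.
Iteration 1: rows with boss_id in {2} -> Heidi (id 3, lev 1), Grace (id 4, lev 1), Karl (id 5, lev 1).
Iteration 2: rows with boss_id in {3,4,5} -> Sara (id 6, lev 2).
Iteration 3: rows with boss_id in {6} -> Omar (id 7, lev 3).
Iteration 4: no rows with boss_id in {7}; recursion stops.
SUM(lev) = 0 + 1 + 1 + 1 + 2 + 3 = 8.

8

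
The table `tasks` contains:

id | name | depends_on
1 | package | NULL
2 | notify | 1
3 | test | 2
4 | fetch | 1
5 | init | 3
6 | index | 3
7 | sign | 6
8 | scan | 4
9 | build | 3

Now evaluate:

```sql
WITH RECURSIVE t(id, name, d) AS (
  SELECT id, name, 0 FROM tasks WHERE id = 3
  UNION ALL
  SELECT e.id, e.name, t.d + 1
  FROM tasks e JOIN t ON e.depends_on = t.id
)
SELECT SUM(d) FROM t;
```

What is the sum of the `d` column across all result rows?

Base: id=3 (test) at d 0.
Iteration 1: rows with depends_on in {3} -> init (id 5, d 1), index (id 6, d 1), build (id 9, d 1).
Iteration 2: rows with depends_on in {5,6,9} -> sign (id 7, d 2).
Iteration 3: no rows with depends_on in {7}; recursion stops.
SUM(d) = 0 + 1 + 1 + 1 + 2 = 5.

5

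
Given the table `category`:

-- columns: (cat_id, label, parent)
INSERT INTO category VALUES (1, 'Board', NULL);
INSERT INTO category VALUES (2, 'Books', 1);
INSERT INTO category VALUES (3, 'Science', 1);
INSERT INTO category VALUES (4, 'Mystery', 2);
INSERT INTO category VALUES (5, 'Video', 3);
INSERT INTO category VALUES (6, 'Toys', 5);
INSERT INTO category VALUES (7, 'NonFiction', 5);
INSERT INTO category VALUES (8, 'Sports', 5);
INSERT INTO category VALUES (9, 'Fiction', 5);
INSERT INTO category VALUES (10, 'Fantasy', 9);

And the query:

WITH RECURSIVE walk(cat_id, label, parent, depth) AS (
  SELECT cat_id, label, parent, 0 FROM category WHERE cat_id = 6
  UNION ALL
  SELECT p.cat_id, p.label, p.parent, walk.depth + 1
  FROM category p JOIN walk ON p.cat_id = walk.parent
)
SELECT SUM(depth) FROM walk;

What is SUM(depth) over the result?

6

Base: cat_id=6 (Toys), parent=5, depth 0.
Iteration 1: join on cat_id=5 -> Video (id 5, parent=3, depth 1).
Iteration 2: join on cat_id=3 -> Science (id 3, parent=1, depth 2).
Iteration 3: join on cat_id=1 -> Board (id 1, parent=NULL, depth 3).
Iteration 4: parent is NULL; no match; recursion stops.
SUM(depth) = 0 + 1 + 2 + 3 = 6.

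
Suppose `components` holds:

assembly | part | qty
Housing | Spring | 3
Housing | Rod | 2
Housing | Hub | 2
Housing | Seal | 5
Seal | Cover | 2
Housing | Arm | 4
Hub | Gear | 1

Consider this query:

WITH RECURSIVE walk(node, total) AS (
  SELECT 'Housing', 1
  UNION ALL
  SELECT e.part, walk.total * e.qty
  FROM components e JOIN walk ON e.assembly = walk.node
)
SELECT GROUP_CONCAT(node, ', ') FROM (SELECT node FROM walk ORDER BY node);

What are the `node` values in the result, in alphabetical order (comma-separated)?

Arm, Cover, Gear, Housing, Hub, Rod, Seal, Spring

Base: (Housing, total=1).
Iteration 1: components of {Housing} -> Arm = 1*4 = 4, Hub = 1*2 = 2, Rod = 1*2 = 2, Seal = 1*5 = 5, Spring = 1*3 = 3.
Iteration 2: components of {Arm,Hub,Rod,Seal,Spring} -> Cover = 5*2 = 10, Gear = 2*1 = 2.
Iteration 3: no further components; recursion stops.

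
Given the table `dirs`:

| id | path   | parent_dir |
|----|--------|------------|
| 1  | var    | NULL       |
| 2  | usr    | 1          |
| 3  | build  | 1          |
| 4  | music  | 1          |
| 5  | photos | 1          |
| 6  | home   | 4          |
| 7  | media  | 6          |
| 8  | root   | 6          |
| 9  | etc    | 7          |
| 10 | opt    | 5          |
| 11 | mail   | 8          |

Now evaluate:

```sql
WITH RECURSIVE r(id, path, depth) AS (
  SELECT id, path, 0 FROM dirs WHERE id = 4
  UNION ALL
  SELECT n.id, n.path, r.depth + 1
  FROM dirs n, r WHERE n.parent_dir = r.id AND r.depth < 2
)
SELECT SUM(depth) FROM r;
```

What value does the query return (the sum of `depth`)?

5

Base: id=4 (music) at depth 0.
Iteration 1: rows with parent_dir in {4} -> home (id 6, depth 1).
Iteration 2: rows with parent_dir in {6} -> media (id 7, depth 2), root (id 8, depth 2).
Iteration 3: depth < 2 fails for all current rows; recursion stops.
SUM(depth) = 0 + 1 + 2 + 2 = 5.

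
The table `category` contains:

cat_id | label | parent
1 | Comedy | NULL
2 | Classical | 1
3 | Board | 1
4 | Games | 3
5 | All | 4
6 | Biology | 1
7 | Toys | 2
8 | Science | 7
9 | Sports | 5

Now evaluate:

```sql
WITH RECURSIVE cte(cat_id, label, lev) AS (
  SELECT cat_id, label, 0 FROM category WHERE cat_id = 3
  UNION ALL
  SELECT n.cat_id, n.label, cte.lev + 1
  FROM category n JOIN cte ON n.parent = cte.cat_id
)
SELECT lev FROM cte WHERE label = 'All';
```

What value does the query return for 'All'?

Base: cat_id=3 (Board) at lev 0.
Iteration 1: rows with parent in {3} -> Games (id 4, lev 1).
Iteration 2: rows with parent in {4} -> All (id 5, lev 2).
Iteration 3: rows with parent in {5} -> Sports (id 9, lev 3).
Iteration 4: no rows with parent in {9}; recursion stops.

2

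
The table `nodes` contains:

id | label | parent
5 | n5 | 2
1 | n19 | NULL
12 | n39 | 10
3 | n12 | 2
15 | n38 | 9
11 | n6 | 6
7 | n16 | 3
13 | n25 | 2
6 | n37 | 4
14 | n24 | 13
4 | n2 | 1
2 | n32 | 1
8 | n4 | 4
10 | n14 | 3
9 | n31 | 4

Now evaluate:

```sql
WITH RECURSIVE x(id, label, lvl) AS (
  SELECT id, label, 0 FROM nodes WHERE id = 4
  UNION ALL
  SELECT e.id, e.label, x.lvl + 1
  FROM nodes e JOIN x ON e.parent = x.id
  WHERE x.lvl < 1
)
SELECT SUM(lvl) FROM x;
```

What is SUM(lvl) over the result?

Base: id=4 (n2) at lvl 0.
Iteration 1: rows with parent in {4} -> n37 (id 6, lvl 1), n4 (id 8, lvl 1), n31 (id 9, lvl 1).
Iteration 2: lvl < 1 fails for all current rows; recursion stops.
SUM(lvl) = 0 + 1 + 1 + 1 = 3.

3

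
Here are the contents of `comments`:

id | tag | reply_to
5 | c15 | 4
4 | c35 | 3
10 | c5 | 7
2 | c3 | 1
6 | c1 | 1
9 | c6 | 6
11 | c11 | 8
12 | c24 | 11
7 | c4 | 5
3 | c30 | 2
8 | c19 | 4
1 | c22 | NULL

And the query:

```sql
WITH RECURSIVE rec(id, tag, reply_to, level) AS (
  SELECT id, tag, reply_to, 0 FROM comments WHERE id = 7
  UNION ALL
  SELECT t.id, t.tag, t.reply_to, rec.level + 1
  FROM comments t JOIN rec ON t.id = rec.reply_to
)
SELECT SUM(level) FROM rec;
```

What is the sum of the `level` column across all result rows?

15

Base: id=7 (c4), reply_to=5, level 0.
Iteration 1: join on id=5 -> c15 (id 5, reply_to=4, level 1).
Iteration 2: join on id=4 -> c35 (id 4, reply_to=3, level 2).
Iteration 3: join on id=3 -> c30 (id 3, reply_to=2, level 3).
Iteration 4: join on id=2 -> c3 (id 2, reply_to=1, level 4).
Iteration 5: join on id=1 -> c22 (id 1, reply_to=NULL, level 5).
Iteration 6: reply_to is NULL; no match; recursion stops.
SUM(level) = 0 + 1 + 2 + 3 + 4 + 5 = 15.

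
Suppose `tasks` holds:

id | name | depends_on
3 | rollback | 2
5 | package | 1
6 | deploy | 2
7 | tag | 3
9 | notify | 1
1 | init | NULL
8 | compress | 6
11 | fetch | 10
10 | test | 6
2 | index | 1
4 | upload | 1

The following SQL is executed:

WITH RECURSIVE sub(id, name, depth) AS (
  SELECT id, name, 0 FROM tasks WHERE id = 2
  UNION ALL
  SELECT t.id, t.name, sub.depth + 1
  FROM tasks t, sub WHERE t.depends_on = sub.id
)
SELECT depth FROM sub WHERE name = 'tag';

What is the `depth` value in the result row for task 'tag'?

2

Base: id=2 (index) at depth 0.
Iteration 1: rows with depends_on in {2} -> rollback (id 3, depth 1), deploy (id 6, depth 1).
Iteration 2: rows with depends_on in {3,6} -> tag (id 7, depth 2), compress (id 8, depth 2), test (id 10, depth 2).
Iteration 3: rows with depends_on in {7,8,10} -> fetch (id 11, depth 3).
Iteration 4: no rows with depends_on in {11}; recursion stops.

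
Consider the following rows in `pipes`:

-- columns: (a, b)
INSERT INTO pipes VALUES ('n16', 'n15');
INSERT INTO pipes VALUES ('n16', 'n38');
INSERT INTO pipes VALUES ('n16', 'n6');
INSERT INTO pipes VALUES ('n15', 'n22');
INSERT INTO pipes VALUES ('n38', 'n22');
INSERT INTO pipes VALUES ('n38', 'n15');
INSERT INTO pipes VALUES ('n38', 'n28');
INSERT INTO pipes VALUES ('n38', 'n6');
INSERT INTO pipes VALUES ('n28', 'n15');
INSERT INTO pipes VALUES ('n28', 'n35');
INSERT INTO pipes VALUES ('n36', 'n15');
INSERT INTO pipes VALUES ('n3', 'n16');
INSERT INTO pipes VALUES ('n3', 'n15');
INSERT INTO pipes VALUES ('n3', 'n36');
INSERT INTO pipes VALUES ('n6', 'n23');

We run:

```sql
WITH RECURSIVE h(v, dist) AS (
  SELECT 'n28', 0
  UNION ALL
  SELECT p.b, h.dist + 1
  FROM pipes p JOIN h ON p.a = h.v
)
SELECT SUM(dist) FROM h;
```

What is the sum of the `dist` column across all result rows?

Base: (n28, dist=0).
Iteration 1: edges from {n28} -> (n15, dist=1), (n35, dist=1).
Iteration 2: edges from {n15,n35} -> (n22, dist=2).
Iteration 3: no outgoing edges from {n22}; recursion stops.
SUM(dist) = 0 + 1 + 1 + 2 = 4.

4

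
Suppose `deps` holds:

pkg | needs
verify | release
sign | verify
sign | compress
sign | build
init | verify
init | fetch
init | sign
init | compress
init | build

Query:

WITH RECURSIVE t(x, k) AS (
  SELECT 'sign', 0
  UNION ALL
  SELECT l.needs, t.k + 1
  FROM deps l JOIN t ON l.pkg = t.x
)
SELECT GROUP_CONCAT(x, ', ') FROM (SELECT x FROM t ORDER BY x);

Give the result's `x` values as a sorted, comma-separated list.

Base: (sign, k=0).
Iteration 1: edges from {sign} -> (build, k=1), (compress, k=1), (verify, k=1).
Iteration 2: edges from {build,compress,verify} -> (release, k=2).
Iteration 3: no outgoing edges from {release}; recursion stops.

build, compress, release, sign, verify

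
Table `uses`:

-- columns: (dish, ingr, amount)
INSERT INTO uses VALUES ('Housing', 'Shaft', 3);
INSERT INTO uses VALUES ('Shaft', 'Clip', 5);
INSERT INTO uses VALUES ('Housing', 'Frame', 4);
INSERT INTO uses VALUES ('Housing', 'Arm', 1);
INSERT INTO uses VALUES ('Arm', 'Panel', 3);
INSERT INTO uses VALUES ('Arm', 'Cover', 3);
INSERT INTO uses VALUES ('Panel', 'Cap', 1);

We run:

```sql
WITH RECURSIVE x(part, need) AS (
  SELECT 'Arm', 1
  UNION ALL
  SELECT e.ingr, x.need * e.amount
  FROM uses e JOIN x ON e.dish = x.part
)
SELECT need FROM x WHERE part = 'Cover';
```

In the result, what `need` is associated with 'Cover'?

Base: (Arm, need=1).
Iteration 1: components of {Arm} -> Cover = 1*3 = 3, Panel = 1*3 = 3.
Iteration 2: components of {Cover,Panel} -> Cap = 3*1 = 3.
Iteration 3: no further components; recursion stops.

3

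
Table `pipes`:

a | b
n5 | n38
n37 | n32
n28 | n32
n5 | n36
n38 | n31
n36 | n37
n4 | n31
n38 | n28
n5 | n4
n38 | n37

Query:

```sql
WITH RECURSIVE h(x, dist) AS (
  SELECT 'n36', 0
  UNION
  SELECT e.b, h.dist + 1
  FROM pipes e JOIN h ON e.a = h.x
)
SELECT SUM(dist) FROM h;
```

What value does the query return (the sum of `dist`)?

Base: (n36, dist=0).
Iteration 1: edges from {n36} -> (n37, dist=1).
Iteration 2: edges from {n37} -> (n32, dist=2).
Iteration 3: no outgoing edges from {n32}; recursion stops.
SUM(dist) = 0 + 1 + 2 = 3.

3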